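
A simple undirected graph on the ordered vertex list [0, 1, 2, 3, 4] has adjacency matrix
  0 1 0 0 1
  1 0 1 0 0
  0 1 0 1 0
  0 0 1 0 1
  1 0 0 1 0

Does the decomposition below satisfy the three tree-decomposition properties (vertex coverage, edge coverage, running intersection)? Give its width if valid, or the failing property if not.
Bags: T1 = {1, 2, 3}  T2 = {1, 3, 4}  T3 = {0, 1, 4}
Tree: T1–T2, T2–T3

Every vertex of G appears in some bag (union = {0, 1, 2, 3, 4}); every edge is covered by a bag; and for each vertex v the set of bags containing v is connected in the bag tree. The decomposition is therefore valid. The largest bag has 3 vertices, so the width is 2.

Yes; width 2.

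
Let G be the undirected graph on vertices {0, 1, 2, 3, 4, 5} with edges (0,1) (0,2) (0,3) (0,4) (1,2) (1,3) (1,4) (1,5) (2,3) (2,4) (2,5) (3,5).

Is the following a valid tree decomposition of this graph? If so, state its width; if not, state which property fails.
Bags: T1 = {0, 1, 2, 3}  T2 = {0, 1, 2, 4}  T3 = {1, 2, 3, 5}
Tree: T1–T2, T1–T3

Yes; width 3.

Every vertex of G appears in some bag (union = {0, 1, 2, 3, 4, 5}); every edge is covered by a bag; and for each vertex v the set of bags containing v is connected in the bag tree. The decomposition is therefore valid. The largest bag has 4 vertices, so the width is 3.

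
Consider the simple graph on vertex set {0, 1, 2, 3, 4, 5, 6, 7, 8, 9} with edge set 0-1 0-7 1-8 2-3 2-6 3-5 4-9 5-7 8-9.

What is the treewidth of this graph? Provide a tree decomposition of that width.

Each bag holds 2 vertices, so the decomposition has width 1, which upper-bounds the treewidth. G has an edge, so its treewidth is at least 1. The upper and lower bounds meet at 1, so that is the treewidth.

Treewidth 1.
Bags: B1 = {2, 6}  B2 = {2, 3}  B3 = {3, 5}  B4 = {5, 7}  B5 = {0, 7}  B6 = {0, 1}  B7 = {1, 8}  B8 = {8, 9}  B9 = {4, 9}
Tree: B1–B2, B2–B3, B3–B4, B4–B5, B5–B6, B6–B7, B7–B8, B8–B9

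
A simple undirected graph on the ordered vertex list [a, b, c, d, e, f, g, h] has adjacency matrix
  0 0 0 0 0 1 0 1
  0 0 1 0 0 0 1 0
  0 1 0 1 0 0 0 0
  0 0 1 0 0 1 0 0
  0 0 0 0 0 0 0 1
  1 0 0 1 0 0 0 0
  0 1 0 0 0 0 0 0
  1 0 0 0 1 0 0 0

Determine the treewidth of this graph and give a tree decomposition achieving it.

The largest bag has 2 vertices, giving width 1; this decomposition certifies tw(G) ≤ 1. Since G has at least one edge (e.g. e–h), it is not an edgeless graph, so tw(G) ≥ 1. Hence tw(G) = 1 exactly.

Treewidth 1.
One such decomposition:
Bags: B1 = {e, h}  B2 = {a, h}  B3 = {a, f}  B4 = {d, f}  B5 = {c, d}  B6 = {b, c}  B7 = {b, g}
Tree: B1–B2, B2–B3, B3–B4, B4–B5, B5–B6, B6–B7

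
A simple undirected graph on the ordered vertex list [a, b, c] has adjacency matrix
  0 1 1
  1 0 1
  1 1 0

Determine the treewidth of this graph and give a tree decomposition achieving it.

Treewidth 2.
Bags: B1 = {a, b, c}
Tree: (single bag)

With just one bag of size 3, the width is 3 − 1 = 2, so tw(G) ≤ 2. For the lower bound, the 3 vertices {a, b, c} are pairwise adjacent, and any tree decomposition puts a clique entirely inside one bag — forcing width ≥ 2. Therefore the treewidth is 2.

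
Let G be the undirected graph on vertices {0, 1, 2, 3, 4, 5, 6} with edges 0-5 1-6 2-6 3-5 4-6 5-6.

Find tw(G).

A width-1 tree decomposition is:
Bags: B1 = {5, 6}  B2 = {3, 5}  B3 = {1, 6}  B4 = {0, 5}  B5 = {2, 6}  B6 = {4, 6}
Tree: B1–B2, B1–B3, B1–B4, B3–B5, B1–B6
Every bag has size at most 2, so the width is 2 − 1 = 1 and tw(G) ≤ 1. Since G has at least one edge (e.g. 6–5), it is not an edgeless graph, so tw(G) ≥ 1. The upper and lower bounds meet at 1, so that is the treewidth.

1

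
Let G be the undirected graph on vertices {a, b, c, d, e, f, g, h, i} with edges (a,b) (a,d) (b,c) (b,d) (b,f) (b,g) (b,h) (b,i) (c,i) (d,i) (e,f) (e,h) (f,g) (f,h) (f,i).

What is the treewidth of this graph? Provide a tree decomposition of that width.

Treewidth 2.
One such decomposition:
Bags: B1 = {b, d, i}  B2 = {b, c, i}  B3 = {b, f, i}  B4 = {a, b, d}  B5 = {b, f, h}  B6 = {b, f, g}  B7 = {e, f, h}
Tree: B1–B2, B2–B3, B1–B4, B3–B5, B3–B6, B5–B7

The largest bag has 3 vertices, giving width 2; this decomposition certifies tw(G) ≤ 2. Conversely, {e, f, h} is a clique of size 3, and the vertices of any clique must share a bag in every tree decomposition; so some bag has ≥ 3 vertices and tw(G) ≥ 2. Therefore the treewidth is 2.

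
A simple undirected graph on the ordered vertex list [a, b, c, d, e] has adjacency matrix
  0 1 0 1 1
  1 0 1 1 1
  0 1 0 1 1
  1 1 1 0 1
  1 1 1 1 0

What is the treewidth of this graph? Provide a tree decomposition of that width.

Treewidth 3.
One optimal decomposition is:
Bags: B1 = {a, b, d, e}  B2 = {b, c, d, e}
Tree: B1–B2

Each bag holds 4 vertices, so the decomposition has width 3, which upper-bounds the treewidth. Conversely, {b, c, d, e} is a clique of size 4, and the vertices of any clique must share a bag in every tree decomposition; so some bag has ≥ 4 vertices and tw(G) ≥ 3. Combining the bounds, tw(G) = 3.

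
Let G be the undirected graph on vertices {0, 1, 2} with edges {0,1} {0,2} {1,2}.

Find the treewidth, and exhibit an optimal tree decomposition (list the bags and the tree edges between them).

Treewidth 2.
One such decomposition:
Bags: B1 = {0, 1, 2}
Tree: (single bag)

With just one bag of size 3, the width is 3 − 1 = 2, so tw(G) ≤ 2. On the other hand G contains the 3-clique {0, 1, 2}. A clique must lie in a single bag of any decomposition, so no decomposition can have width below 2. Combining the bounds, tw(G) = 2.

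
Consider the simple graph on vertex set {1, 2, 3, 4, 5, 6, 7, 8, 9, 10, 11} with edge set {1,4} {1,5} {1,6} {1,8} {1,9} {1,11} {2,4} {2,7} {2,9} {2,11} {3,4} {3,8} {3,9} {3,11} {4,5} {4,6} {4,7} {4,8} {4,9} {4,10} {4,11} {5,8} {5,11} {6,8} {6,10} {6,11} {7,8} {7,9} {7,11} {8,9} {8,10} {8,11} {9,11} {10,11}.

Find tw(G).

4

A width-4 tree decomposition is:
Bags: B1 = {4, 6, 8, 10, 11}  B2 = {1, 4, 6, 8, 11}  B3 = {1, 4, 5, 8, 11}  B4 = {1, 4, 8, 9, 11}  B5 = {4, 7, 8, 9, 11}  B6 = {2, 4, 7, 9, 11}  B7 = {3, 4, 8, 9, 11}
Tree: B1–B2, B2–B3, B3–B4, B4–B5, B5–B6, B5–B7
The largest bag has 5 vertices, giving width 4; this decomposition certifies tw(G) ≤ 4. Conversely, {1, 4, 8, 9, 11} is a clique of size 5, and the vertices of any clique must share a bag in every tree decomposition; so some bag has ≥ 5 vertices and tw(G) ≥ 4. The upper and lower bounds meet at 4, so that is the treewidth.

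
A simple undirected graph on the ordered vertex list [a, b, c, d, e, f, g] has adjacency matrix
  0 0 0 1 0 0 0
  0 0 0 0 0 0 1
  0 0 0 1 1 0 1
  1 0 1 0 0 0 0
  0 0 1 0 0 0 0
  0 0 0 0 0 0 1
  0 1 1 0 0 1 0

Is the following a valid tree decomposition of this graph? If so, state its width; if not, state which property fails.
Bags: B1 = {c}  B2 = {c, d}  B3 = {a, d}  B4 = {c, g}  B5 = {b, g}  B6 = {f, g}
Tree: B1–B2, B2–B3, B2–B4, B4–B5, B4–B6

A tree decomposition must satisfy three properties: every vertex lies in some bag; for every edge, both endpoints lie together in some bag; and for every vertex, the bags containing it form a connected subtree. Here vertex e appears in no bag, so the decomposition is invalid.

No — vertex e appears in no bag.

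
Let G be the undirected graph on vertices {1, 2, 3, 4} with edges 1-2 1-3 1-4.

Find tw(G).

A width-1 tree decomposition is:
Bags: B1 = {1, 4}  B2 = {1, 3}  B3 = {1, 2}
Tree: B1–B2, B2–B3
Each bag holds 2 vertices, so the decomposition has width 1, which upper-bounds the treewidth. G has an edge, so its treewidth is at least 1. The upper and lower bounds meet at 1, so that is the treewidth.

1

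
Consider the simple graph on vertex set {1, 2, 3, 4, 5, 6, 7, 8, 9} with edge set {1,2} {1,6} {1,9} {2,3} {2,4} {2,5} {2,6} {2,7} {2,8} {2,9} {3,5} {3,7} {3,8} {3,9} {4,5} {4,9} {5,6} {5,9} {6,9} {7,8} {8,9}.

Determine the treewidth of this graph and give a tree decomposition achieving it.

Every bag has size at most 4, so the width is 4 − 1 = 3 and tw(G) ≤ 3. Conversely, {2, 3, 8, 9} is a clique of size 4, and the vertices of any clique must share a bag in every tree decomposition; so some bag has ≥ 4 vertices and tw(G) ≥ 3. Hence tw(G) = 3 exactly.

Treewidth 3.
One optimal decomposition is:
Bags: B1 = {1, 2, 6, 9}  B2 = {2, 5, 6, 9}  B3 = {2, 3, 5, 9}  B4 = {2, 3, 8, 9}  B5 = {2, 4, 5, 9}  B6 = {2, 3, 7, 8}
Tree: B1–B2, B2–B3, B3–B4, B3–B5, B4–B6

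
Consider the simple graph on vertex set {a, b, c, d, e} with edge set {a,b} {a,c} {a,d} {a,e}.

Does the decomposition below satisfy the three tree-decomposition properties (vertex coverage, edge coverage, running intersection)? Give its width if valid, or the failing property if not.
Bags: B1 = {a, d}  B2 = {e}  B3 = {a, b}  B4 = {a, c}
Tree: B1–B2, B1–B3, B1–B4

No — edge (a,e) lies in no bag.

A tree decomposition must satisfy three properties: every vertex lies in some bag; for every edge, both endpoints lie together in some bag; and for every vertex, the bags containing it form a connected subtree. Here edge (a,e) lies in no bag, so the decomposition is invalid.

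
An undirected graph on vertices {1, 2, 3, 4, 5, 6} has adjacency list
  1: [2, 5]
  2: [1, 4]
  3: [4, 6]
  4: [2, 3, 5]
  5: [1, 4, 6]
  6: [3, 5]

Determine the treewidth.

2

A width-2 tree decomposition is:
Bags: B1 = {1, 2, 4}  B2 = {1, 4, 5}  B3 = {3, 4, 5}  B4 = {3, 5, 6}
Tree: B1–B2, B2–B3, B3–B4
Every bag has size at most 3, so the width is 3 − 1 = 2 and tw(G) ≤ 2. Since 2–1–5–4–2 is a cycle in G, G is not acyclic. Forests are exactly the graphs of treewidth ≤ 1, so tw(G) ≥ 2. Hence tw(G) = 2 exactly.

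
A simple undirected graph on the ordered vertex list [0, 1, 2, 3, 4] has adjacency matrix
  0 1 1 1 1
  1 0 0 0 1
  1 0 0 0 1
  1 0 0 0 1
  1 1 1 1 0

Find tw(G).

A width-2 tree decomposition is:
Bags: B1 = {0, 3, 4}  B2 = {0, 1, 4}  B3 = {0, 2, 4}
Tree: B1–B2, B2–B3
The largest bag has 3 vertices, giving width 2; this decomposition certifies tw(G) ≤ 2. For the lower bound, the 3 vertices {0, 1, 4} are pairwise adjacent, and any tree decomposition puts a clique entirely inside one bag — forcing width ≥ 2. The upper and lower bounds meet at 2, so that is the treewidth.

2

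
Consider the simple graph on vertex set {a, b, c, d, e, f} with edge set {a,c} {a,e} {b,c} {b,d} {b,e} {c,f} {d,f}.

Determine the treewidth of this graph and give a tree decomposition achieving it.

Each bag holds 3 vertices, so the decomposition has width 2, which upper-bounds the treewidth. The edges a–e–b–c–a form a cycle, so G is not a tree and its treewidth is at least 2. Hence tw(G) = 2 exactly.

Treewidth 2.
One optimal decomposition is:
Bags: B1 = {a, c, e}  B2 = {b, c, e}  B3 = {b, c, f}  B4 = {b, d, f}
Tree: B1–B2, B2–B3, B3–B4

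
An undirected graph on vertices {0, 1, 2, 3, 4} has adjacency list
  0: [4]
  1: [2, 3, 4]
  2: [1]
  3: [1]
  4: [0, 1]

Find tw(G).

A width-1 tree decomposition is:
Bags: B1 = {1, 3}  B2 = {1, 2}  B3 = {1, 4}  B4 = {0, 4}
Tree: B1–B2, B1–B3, B3–B4
The largest bag has 2 vertices, giving width 1; this decomposition certifies tw(G) ≤ 1. G has an edge, so its treewidth is at least 1. Combining the bounds, tw(G) = 1.

1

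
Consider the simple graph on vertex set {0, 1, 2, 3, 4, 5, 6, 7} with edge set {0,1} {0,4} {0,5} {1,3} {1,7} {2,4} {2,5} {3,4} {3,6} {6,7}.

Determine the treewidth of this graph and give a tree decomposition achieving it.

Treewidth 2.
One such decomposition:
Bags: B1 = {1, 6, 7}  B2 = {1, 3, 6}  B3 = {0, 1, 3}  B4 = {0, 3, 4}  B5 = {0, 4, 5}  B6 = {2, 4, 5}
Tree: B1–B2, B2–B3, B3–B4, B4–B5, B5–B6

The largest bag has 3 vertices, giving width 2; this decomposition certifies tw(G) ≤ 2. Since 7–6–3–1–7 is a cycle in G, G is not acyclic. Forests are exactly the graphs of treewidth ≤ 1, so tw(G) ≥ 2. Therefore the treewidth is 2.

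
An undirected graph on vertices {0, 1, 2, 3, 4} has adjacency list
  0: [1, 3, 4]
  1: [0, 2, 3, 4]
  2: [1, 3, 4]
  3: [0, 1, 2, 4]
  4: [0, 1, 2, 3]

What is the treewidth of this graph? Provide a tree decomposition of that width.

Treewidth 3.
One such decomposition:
Bags: B1 = {0, 1, 3, 4}  B2 = {1, 2, 3, 4}
Tree: B1–B2

Each bag holds 4 vertices, so the decomposition has width 3, which upper-bounds the treewidth. Conversely, {0, 1, 3, 4} is a clique of size 4, and the vertices of any clique must share a bag in every tree decomposition; so some bag has ≥ 4 vertices and tw(G) ≥ 3. The upper and lower bounds meet at 3, so that is the treewidth.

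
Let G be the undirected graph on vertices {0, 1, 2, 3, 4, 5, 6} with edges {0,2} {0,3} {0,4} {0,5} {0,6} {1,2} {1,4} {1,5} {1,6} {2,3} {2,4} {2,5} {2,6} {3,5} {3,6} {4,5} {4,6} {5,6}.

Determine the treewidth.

A width-4 tree decomposition is:
Bags: B1 = {1, 2, 4, 5, 6}  B2 = {0, 2, 4, 5, 6}  B3 = {0, 2, 3, 5, 6}
Tree: B1–B2, B2–B3
Each bag holds 5 vertices, so the decomposition has width 4, which upper-bounds the treewidth. On the other hand G contains the 5-clique {0, 2, 3, 5, 6}. A clique must lie in a single bag of any decomposition, so no decomposition can have width below 4. Combining the bounds, tw(G) = 4.

4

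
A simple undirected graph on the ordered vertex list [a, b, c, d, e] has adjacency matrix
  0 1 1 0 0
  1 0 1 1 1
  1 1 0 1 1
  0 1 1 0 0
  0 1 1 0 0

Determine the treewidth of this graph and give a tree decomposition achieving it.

Treewidth 2.
One optimal decomposition is:
Bags: B1 = {b, c, d}  B2 = {b, c, e}  B3 = {a, b, c}
Tree: B1–B2, B1–B3

The largest bag has 3 vertices, giving width 2; this decomposition certifies tw(G) ≤ 2. For the lower bound, the 3 vertices {b, c, d} are pairwise adjacent, and any tree decomposition puts a clique entirely inside one bag — forcing width ≥ 2. The upper and lower bounds meet at 2, so that is the treewidth.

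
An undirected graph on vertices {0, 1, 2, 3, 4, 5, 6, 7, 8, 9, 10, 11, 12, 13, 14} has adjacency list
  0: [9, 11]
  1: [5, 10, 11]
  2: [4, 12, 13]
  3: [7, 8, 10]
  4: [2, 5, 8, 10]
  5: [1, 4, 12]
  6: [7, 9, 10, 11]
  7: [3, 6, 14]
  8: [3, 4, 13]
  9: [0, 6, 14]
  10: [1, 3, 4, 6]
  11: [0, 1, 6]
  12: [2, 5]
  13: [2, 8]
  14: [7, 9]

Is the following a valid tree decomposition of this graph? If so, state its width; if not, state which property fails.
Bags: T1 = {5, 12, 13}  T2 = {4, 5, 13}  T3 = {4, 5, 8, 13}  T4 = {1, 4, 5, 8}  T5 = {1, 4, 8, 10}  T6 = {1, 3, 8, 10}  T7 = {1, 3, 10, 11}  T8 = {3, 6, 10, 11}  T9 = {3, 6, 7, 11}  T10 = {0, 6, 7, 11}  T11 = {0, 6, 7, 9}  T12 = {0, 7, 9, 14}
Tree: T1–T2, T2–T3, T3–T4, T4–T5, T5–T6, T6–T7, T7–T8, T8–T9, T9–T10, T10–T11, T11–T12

No — vertex 2 appears in no bag.

A tree decomposition must satisfy three properties: every vertex lies in some bag; for every edge, both endpoints lie together in some bag; and for every vertex, the bags containing it form a connected subtree. Here vertex 2 appears in no bag, so the decomposition is invalid.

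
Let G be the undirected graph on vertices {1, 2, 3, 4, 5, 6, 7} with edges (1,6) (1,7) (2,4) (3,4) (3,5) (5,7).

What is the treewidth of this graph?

A width-1 tree decomposition is:
Bags: B1 = {2, 4}  B2 = {3, 4}  B3 = {3, 5}  B4 = {5, 7}  B5 = {1, 7}  B6 = {1, 6}
Tree: B1–B2, B2–B3, B3–B4, B4–B5, B5–B6
Each bag holds 2 vertices, so the decomposition has width 1, which upper-bounds the treewidth. G has an edge, so its treewidth is at least 1. Hence tw(G) = 1 exactly.

1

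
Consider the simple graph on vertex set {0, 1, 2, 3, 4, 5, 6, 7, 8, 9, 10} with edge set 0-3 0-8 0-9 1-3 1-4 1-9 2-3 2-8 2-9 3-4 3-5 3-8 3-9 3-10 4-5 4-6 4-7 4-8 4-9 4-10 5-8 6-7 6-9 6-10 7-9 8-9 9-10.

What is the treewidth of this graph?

A width-3 tree decomposition is:
Bags: B1 = {3, 4, 9, 10}  B2 = {3, 4, 8, 9}  B3 = {2, 3, 8, 9}  B4 = {4, 6, 9, 10}  B5 = {3, 4, 5, 8}  B6 = {0, 3, 8, 9}  B7 = {1, 3, 4, 9}  B8 = {4, 6, 7, 9}
Tree: B1–B2, B2–B3, B1–B4, B2–B5, B3–B6, B2–B7, B4–B8
Each bag holds 4 vertices, so the decomposition has width 3, which upper-bounds the treewidth. On the other hand G contains the 4-clique {0, 3, 8, 9}. A clique must lie in a single bag of any decomposition, so no decomposition can have width below 3. The upper and lower bounds meet at 3, so that is the treewidth.

3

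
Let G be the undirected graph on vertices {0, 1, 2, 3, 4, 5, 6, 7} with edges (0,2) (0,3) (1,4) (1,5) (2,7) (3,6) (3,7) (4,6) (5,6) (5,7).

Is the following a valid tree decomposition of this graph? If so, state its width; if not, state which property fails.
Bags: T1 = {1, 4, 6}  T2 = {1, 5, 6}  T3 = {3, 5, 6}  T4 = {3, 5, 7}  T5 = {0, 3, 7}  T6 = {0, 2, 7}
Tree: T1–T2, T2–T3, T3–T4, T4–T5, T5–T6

Yes; width 2.

Vertex coverage: the bags together contain {0, 1, 2, 3, 4, 5, 6, 7}, the full vertex set. Edge coverage: each edge of G has both endpoints in at least one bag. Running intersection: for every vertex, the bags containing it form a connected subtree. All three properties hold, so this is a valid tree decomposition of width max|bag| − 1 = 2, and hence tw(G) ≤ 2.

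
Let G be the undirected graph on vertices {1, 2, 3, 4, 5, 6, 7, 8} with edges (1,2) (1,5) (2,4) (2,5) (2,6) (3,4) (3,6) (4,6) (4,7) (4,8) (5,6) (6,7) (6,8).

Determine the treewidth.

2

A width-2 tree decomposition is:
Bags: B1 = {3, 4, 6}  B2 = {4, 6, 7}  B3 = {2, 4, 6}  B4 = {2, 5, 6}  B5 = {1, 2, 5}  B6 = {4, 6, 8}
Tree: B1–B2, B1–B3, B3–B4, B4–B5, B1–B6
Each bag holds 3 vertices, so the decomposition has width 2, which upper-bounds the treewidth. On the other hand G contains the 3-clique {1, 2, 5}. A clique must lie in a single bag of any decomposition, so no decomposition can have width below 2. Hence tw(G) = 2 exactly.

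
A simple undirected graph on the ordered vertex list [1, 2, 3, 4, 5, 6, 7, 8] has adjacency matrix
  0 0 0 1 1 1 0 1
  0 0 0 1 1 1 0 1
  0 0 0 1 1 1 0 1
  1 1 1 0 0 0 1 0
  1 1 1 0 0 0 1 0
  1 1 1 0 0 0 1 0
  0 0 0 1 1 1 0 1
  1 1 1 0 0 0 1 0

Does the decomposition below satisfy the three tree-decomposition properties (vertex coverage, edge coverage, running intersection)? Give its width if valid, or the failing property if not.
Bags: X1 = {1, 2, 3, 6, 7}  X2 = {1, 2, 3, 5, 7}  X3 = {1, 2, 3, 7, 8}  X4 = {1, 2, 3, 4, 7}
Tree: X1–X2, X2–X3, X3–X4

Yes; width 4.

Vertex coverage: the bags together contain {1, 2, 3, 4, 5, 6, 7, 8}, the full vertex set. Edge coverage: each edge of G has both endpoints in at least one bag. Running intersection: for every vertex, the bags containing it form a connected subtree. All three properties hold, so this is a valid tree decomposition of width max|bag| − 1 = 4, and hence tw(G) ≤ 4.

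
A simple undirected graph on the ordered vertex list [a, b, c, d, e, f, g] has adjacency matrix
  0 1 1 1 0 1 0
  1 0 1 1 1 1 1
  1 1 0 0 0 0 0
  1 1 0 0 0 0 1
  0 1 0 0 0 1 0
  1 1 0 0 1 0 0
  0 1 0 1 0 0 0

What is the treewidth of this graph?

A width-2 tree decomposition is:
Bags: B1 = {a, b, d}  B2 = {a, b, f}  B3 = {a, b, c}  B4 = {b, d, g}  B5 = {b, e, f}
Tree: B1–B2, B1–B3, B1–B4, B2–B5
Every bag has size at most 3, so the width is 3 − 1 = 2 and tw(G) ≤ 2. On the other hand G contains the 3-clique {b, d, g}. A clique must lie in a single bag of any decomposition, so no decomposition can have width below 2. Therefore the treewidth is 2.

2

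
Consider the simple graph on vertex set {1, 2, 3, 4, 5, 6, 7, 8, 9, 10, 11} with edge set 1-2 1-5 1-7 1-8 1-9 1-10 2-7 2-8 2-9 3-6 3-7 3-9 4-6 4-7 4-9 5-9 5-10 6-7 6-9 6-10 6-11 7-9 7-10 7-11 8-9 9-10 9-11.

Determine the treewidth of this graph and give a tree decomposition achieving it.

The largest bag has 4 vertices, giving width 3; this decomposition certifies tw(G) ≤ 3. For the lower bound, the 4 vertices {1, 2, 8, 9} are pairwise adjacent, and any tree decomposition puts a clique entirely inside one bag — forcing width ≥ 3. Combining the bounds, tw(G) = 3.

Treewidth 3.
One such decomposition:
Bags: B1 = {1, 5, 9, 10}  B2 = {1, 7, 9, 10}  B3 = {1, 2, 7, 9}  B4 = {6, 7, 9, 10}  B5 = {6, 7, 9, 11}  B6 = {3, 6, 7, 9}  B7 = {4, 6, 7, 9}  B8 = {1, 2, 8, 9}
Tree: B1–B2, B2–B3, B2–B4, B4–B5, B4–B6, B5–B7, B3–B8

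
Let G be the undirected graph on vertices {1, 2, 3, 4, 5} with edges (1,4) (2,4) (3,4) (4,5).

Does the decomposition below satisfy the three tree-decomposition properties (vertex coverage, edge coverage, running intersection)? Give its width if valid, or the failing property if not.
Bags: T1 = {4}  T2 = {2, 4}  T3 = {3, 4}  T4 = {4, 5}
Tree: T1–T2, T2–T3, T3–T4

A tree decomposition must satisfy three properties: every vertex lies in some bag; for every edge, both endpoints lie together in some bag; and for every vertex, the bags containing it form a connected subtree. Here vertex 1 appears in no bag, so the decomposition is invalid.

No — vertex 1 appears in no bag.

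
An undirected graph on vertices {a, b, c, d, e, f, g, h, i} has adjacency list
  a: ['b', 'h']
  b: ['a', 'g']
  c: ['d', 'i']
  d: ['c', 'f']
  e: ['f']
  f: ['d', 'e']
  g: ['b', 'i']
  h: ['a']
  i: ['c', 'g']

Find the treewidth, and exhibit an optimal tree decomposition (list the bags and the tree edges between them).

Treewidth 1.
One such decomposition:
Bags: B1 = {a, h}  B2 = {a, b}  B3 = {b, g}  B4 = {g, i}  B5 = {c, i}  B6 = {c, d}  B7 = {d, f}  B8 = {e, f}
Tree: B1–B2, B2–B3, B3–B4, B4–B5, B5–B6, B6–B7, B7–B8

The largest bag has 2 vertices, giving width 1; this decomposition certifies tw(G) ≤ 1. Since G has at least one edge (e.g. h–a), it is not an edgeless graph, so tw(G) ≥ 1. Hence tw(G) = 1 exactly.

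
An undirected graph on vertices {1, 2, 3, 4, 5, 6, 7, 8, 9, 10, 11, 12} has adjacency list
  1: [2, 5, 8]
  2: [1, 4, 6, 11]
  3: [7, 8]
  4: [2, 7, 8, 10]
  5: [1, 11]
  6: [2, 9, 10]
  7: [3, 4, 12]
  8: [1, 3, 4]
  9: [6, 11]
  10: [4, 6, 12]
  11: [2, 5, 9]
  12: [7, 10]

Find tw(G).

A width-3 tree decomposition is:
Bags: B1 = {3, 7, 10, 12}  B2 = {3, 4, 7, 10}  B3 = {3, 4, 8, 10}  B4 = {4, 6, 8, 10}  B5 = {2, 4, 6, 8}  B6 = {1, 2, 6, 8}  B7 = {1, 2, 6, 9}  B8 = {1, 2, 9, 11}  B9 = {1, 5, 9, 11}
Tree: B1–B2, B2–B3, B3–B4, B4–B5, B5–B6, B6–B7, B7–B8, B8–B9
The largest bag has 4 vertices, giving width 3; this decomposition certifies tw(G) ≤ 3. For the lower bound: the 4 vertex sets {3,7,12}, {10}, {4}, {1,2,6,8} are disjoint, each induces a connected subgraph, and every pair is joined by at least one edge of G. Contracting each set to a single vertex therefore yields K_{4} as a minor, and since treewidth is minor-monotone, tw(G) ≥ tw(K_{4}) = 3. Combining the bounds, tw(G) = 3.

3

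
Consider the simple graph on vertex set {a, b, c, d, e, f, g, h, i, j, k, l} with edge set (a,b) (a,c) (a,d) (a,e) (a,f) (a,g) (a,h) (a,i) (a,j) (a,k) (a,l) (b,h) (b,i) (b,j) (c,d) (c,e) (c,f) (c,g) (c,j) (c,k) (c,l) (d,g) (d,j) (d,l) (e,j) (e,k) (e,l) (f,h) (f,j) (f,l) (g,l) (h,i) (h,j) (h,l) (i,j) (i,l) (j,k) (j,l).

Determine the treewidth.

4

A width-4 tree decomposition is:
Bags: B1 = {a, c, d, j, l}  B2 = {a, c, f, j, l}  B3 = {a, f, h, j, l}  B4 = {a, c, e, j, l}  B5 = {a, h, i, j, l}  B6 = {a, c, d, g, l}  B7 = {a, c, e, j, k}  B8 = {a, b, h, i, j}
Tree: B1–B2, B2–B3, B2–B4, B3–B5, B1–B6, B4–B7, B5–B8
Each bag holds 5 vertices, so the decomposition has width 4, which upper-bounds the treewidth. On the other hand G contains the 5-clique {a, c, d, g, l}. A clique must lie in a single bag of any decomposition, so no decomposition can have width below 4. Combining the bounds, tw(G) = 4.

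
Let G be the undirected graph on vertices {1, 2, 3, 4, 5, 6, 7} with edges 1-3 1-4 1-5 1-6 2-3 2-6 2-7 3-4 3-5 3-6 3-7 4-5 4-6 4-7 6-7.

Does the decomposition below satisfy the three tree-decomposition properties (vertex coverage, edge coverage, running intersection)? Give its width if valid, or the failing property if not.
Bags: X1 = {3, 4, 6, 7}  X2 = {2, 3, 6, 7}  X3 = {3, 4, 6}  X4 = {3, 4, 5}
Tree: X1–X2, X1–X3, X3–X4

No — vertex 1 appears in no bag.

A tree decomposition must satisfy three properties: every vertex lies in some bag; for every edge, both endpoints lie together in some bag; and for every vertex, the bags containing it form a connected subtree. Here vertex 1 appears in no bag, so the decomposition is invalid.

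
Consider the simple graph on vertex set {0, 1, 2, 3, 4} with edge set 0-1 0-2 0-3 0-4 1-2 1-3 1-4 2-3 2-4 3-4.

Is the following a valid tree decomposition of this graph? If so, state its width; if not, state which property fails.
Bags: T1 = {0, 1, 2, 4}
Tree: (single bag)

A tree decomposition must satisfy three properties: every vertex lies in some bag; for every edge, both endpoints lie together in some bag; and for every vertex, the bags containing it form a connected subtree. Here vertex 3 appears in no bag, so the decomposition is invalid.

No — vertex 3 appears in no bag.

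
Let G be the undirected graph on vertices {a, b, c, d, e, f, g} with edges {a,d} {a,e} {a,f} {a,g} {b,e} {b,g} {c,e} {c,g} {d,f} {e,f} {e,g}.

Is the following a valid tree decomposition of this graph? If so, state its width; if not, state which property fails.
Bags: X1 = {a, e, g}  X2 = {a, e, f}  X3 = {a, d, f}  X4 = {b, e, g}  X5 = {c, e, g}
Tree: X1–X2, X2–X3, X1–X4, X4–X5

Checking the three conditions: (i) the bags cover all of {a, b, c, d, e, f, g}; (ii) for each edge, some bag contains both endpoints; (iii) the bags containing any fixed vertex form a subtree. All hold, so the decomposition is valid with width 3 − 1 = 2.

Yes; width 2.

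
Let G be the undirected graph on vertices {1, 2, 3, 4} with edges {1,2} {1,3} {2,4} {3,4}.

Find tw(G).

2

A width-2 tree decomposition is:
Bags: B1 = {2, 3, 4}  B2 = {1, 2, 3}
Tree: B1–B2
The largest bag has 3 vertices, giving width 2; this decomposition certifies tw(G) ≤ 2. For the lower bound, G contains the cycle 2–4–3–1–2, so G is not a forest; only forests have treewidth ≤ 1, hence tw(G) ≥ 2. The upper and lower bounds meet at 2, so that is the treewidth.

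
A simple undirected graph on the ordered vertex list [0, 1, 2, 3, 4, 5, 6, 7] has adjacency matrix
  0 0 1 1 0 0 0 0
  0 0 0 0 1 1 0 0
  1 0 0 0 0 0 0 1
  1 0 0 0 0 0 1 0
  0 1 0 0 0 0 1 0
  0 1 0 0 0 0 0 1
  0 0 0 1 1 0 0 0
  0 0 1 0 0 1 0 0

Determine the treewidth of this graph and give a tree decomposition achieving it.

Every bag has size at most 3, so the width is 3 − 1 = 2 and tw(G) ≤ 2. The edges 4–1–5–7–2–0–3–6–4 form a cycle, so G is not a tree and its treewidth is at least 2. Therefore the treewidth is 2.

Treewidth 2.
One such decomposition:
Bags: B1 = {1, 4, 5}  B2 = {4, 5, 7}  B3 = {2, 4, 7}  B4 = {0, 2, 4}  B5 = {0, 3, 4}  B6 = {3, 4, 6}
Tree: B1–B2, B2–B3, B3–B4, B4–B5, B5–B6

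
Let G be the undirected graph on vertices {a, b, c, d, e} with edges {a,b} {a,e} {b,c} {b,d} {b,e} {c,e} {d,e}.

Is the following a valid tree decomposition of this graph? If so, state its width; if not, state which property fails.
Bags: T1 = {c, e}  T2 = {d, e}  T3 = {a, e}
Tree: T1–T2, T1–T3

No — vertex b appears in no bag.

A tree decomposition must satisfy three properties: every vertex lies in some bag; for every edge, both endpoints lie together in some bag; and for every vertex, the bags containing it form a connected subtree. Here vertex b appears in no bag, so the decomposition is invalid.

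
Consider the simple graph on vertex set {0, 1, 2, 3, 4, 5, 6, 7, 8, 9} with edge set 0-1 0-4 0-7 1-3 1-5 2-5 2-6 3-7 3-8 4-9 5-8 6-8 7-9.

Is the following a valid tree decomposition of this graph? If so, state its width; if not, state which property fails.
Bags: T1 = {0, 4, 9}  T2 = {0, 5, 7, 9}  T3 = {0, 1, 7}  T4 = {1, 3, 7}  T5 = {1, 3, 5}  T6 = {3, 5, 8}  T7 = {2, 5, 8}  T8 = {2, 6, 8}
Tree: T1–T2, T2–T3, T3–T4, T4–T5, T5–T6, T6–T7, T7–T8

No — bags containing vertex 5 are not connected in the tree.

A tree decomposition must satisfy three properties: every vertex lies in some bag; for every edge, both endpoints lie together in some bag; and for every vertex, the bags containing it form a connected subtree. Here bags containing vertex 5 are not connected in the tree, so the decomposition is invalid.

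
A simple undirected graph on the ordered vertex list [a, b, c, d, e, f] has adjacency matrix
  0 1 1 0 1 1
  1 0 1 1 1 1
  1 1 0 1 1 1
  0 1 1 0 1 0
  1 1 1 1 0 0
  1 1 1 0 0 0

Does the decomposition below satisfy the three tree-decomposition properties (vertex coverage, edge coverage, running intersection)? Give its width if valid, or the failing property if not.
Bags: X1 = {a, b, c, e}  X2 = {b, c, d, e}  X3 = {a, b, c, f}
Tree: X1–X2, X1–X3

Yes; width 3.

Vertex coverage: the bags together contain {a, b, c, d, e, f}, the full vertex set. Edge coverage: each edge of G has both endpoints in at least one bag. Running intersection: for every vertex, the bags containing it form a connected subtree. All three properties hold, so this is a valid tree decomposition of width max|bag| − 1 = 3, and hence tw(G) ≤ 3.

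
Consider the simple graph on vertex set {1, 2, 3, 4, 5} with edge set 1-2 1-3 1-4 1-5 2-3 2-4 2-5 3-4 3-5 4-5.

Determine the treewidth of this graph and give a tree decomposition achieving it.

With just one bag of size 5, the width is 5 − 1 = 4, so tw(G) ≤ 4. For the lower bound, the 5 vertices {1, 2, 3, 4, 5} are pairwise adjacent, and any tree decomposition puts a clique entirely inside one bag — forcing width ≥ 4. The upper and lower bounds meet at 4, so that is the treewidth.

Treewidth 4.
One optimal decomposition is:
Bags: B1 = {1, 2, 3, 4, 5}
Tree: (single bag)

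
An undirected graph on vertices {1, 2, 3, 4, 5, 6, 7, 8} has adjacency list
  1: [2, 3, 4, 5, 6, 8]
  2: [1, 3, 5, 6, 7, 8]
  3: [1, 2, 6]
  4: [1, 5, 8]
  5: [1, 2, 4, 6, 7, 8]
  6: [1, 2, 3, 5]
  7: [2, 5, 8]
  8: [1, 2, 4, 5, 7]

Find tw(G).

A width-3 tree decomposition is:
Bags: B1 = {1, 2, 5, 8}  B2 = {1, 2, 5, 6}  B3 = {1, 4, 5, 8}  B4 = {2, 5, 7, 8}  B5 = {1, 2, 3, 6}
Tree: B1–B2, B1–B3, B1–B4, B2–B5
Every bag has size at most 4, so the width is 4 − 1 = 3 and tw(G) ≤ 3. Conversely, {1, 2, 3, 6} is a clique of size 4, and the vertices of any clique must share a bag in every tree decomposition; so some bag has ≥ 4 vertices and tw(G) ≥ 3. Therefore the treewidth is 3.

3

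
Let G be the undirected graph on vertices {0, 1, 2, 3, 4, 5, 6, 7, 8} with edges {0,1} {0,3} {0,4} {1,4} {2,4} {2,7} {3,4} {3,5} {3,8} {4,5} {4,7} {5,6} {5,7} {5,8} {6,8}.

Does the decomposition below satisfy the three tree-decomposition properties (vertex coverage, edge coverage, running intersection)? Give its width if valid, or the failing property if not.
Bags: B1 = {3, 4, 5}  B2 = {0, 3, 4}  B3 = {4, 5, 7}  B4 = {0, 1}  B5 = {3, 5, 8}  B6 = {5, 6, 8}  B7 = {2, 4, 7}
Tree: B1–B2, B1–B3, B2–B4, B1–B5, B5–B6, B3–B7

No — edge (4,1) lies in no bag.

A tree decomposition must satisfy three properties: every vertex lies in some bag; for every edge, both endpoints lie together in some bag; and for every vertex, the bags containing it form a connected subtree. Here edge (4,1) lies in no bag, so the decomposition is invalid.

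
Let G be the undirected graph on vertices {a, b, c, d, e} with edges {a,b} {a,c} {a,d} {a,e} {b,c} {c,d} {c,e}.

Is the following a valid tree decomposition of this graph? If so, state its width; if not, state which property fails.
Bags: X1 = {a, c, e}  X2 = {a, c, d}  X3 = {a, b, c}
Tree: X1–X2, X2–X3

Every vertex of G appears in some bag (union = {a, b, c, d, e}); every edge is covered by a bag; and for each vertex v the set of bags containing v is connected in the bag tree. The decomposition is therefore valid. The largest bag has 3 vertices, so the width is 2.

Yes; width 2.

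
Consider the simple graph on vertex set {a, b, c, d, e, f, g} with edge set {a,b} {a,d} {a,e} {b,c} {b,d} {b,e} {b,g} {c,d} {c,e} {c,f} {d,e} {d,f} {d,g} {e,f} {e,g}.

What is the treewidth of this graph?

3

A width-3 tree decomposition is:
Bags: B1 = {b, c, d, e}  B2 = {a, b, d, e}  B3 = {c, d, e, f}  B4 = {b, d, e, g}
Tree: B1–B2, B1–B3, B2–B4
The largest bag has 4 vertices, giving width 3; this decomposition certifies tw(G) ≤ 3. Conversely, {c, d, e, f} is a clique of size 4, and the vertices of any clique must share a bag in every tree decomposition; so some bag has ≥ 4 vertices and tw(G) ≥ 3. The upper and lower bounds meet at 3, so that is the treewidth.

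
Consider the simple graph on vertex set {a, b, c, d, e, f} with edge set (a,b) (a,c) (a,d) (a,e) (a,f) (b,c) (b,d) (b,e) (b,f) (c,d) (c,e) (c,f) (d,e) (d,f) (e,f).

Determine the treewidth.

5

A width-5 tree decomposition is:
Bags: B1 = {a, b, c, d, e, f}
Tree: (single bag)
With just one bag of size 6, the width is 6 − 1 = 5, so tw(G) ≤ 5. On the other hand G contains the 6-clique {a, b, c, d, e, f}. A clique must lie in a single bag of any decomposition, so no decomposition can have width below 5. The upper and lower bounds meet at 5, so that is the treewidth.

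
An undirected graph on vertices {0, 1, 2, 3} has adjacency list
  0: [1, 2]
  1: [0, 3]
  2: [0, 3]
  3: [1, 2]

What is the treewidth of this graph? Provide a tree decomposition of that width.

Each bag holds 3 vertices, so the decomposition has width 2, which upper-bounds the treewidth. Since 0–2–3–1–0 is a cycle in G, G is not acyclic. Forests are exactly the graphs of treewidth ≤ 1, so tw(G) ≥ 2. Combining the bounds, tw(G) = 2.

Treewidth 2.
One such decomposition:
Bags: B1 = {0, 2, 3}  B2 = {0, 1, 3}
Tree: B1–B2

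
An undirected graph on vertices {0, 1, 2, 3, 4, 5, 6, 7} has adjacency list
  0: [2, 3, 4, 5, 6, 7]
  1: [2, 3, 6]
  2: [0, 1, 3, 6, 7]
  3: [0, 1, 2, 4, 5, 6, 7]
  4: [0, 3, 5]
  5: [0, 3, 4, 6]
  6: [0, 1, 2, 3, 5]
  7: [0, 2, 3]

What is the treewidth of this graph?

3

A width-3 tree decomposition is:
Bags: B1 = {0, 2, 3, 6}  B2 = {0, 2, 3, 7}  B3 = {0, 3, 5, 6}  B4 = {1, 2, 3, 6}  B5 = {0, 3, 4, 5}
Tree: B1–B2, B1–B3, B1–B4, B3–B5
Every bag has size at most 4, so the width is 4 − 1 = 3 and tw(G) ≤ 3. On the other hand G contains the 4-clique {0, 2, 3, 6}. A clique must lie in a single bag of any decomposition, so no decomposition can have width below 3. Therefore the treewidth is 3.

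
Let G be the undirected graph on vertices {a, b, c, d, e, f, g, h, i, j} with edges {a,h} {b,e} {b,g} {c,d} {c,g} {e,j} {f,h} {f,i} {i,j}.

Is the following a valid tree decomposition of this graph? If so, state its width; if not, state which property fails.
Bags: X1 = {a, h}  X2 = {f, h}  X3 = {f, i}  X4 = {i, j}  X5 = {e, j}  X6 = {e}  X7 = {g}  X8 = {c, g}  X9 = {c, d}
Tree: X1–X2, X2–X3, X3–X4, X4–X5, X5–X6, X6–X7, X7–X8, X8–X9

No — vertex b appears in no bag.

A tree decomposition must satisfy three properties: every vertex lies in some bag; for every edge, both endpoints lie together in some bag; and for every vertex, the bags containing it form a connected subtree. Here vertex b appears in no bag, so the decomposition is invalid.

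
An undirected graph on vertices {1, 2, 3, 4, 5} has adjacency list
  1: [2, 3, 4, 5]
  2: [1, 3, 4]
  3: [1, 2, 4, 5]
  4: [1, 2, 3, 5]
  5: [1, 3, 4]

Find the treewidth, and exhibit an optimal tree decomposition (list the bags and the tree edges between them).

Treewidth 3.
One optimal decomposition is:
Bags: B1 = {1, 2, 3, 4}  B2 = {1, 3, 4, 5}
Tree: B1–B2

Every bag has size at most 4, so the width is 4 − 1 = 3 and tw(G) ≤ 3. Conversely, {1, 2, 3, 4} is a clique of size 4, and the vertices of any clique must share a bag in every tree decomposition; so some bag has ≥ 4 vertices and tw(G) ≥ 3. Combining the bounds, tw(G) = 3.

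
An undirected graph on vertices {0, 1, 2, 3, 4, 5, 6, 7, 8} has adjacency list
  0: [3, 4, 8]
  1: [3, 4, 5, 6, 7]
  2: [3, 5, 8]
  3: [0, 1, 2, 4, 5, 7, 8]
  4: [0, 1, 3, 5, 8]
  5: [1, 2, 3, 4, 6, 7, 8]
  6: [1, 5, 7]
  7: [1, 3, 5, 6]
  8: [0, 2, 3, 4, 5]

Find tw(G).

3

A width-3 tree decomposition is:
Bags: B1 = {1, 3, 4, 5}  B2 = {3, 4, 5, 8}  B3 = {2, 3, 5, 8}  B4 = {0, 3, 4, 8}  B5 = {1, 3, 5, 7}  B6 = {1, 5, 6, 7}
Tree: B1–B2, B2–B3, B2–B4, B1–B5, B5–B6
Each bag holds 4 vertices, so the decomposition has width 3, which upper-bounds the treewidth. Conversely, {0, 3, 4, 8} is a clique of size 4, and the vertices of any clique must share a bag in every tree decomposition; so some bag has ≥ 4 vertices and tw(G) ≥ 3. Hence tw(G) = 3 exactly.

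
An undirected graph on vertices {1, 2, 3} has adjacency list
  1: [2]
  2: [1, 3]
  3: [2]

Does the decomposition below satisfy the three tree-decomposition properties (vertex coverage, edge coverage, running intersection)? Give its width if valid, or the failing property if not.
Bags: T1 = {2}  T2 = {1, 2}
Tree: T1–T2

No — vertex 3 appears in no bag.

A tree decomposition must satisfy three properties: every vertex lies in some bag; for every edge, both endpoints lie together in some bag; and for every vertex, the bags containing it form a connected subtree. Here vertex 3 appears in no bag, so the decomposition is invalid.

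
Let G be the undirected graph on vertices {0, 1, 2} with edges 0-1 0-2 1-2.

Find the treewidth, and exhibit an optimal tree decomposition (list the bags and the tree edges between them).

Treewidth 2.
Bags: B1 = {0, 1, 2}
Tree: (single bag)

A single bag containing all 3 vertices is trivially a valid decomposition of width 2. Conversely, {0, 1, 2} is a clique of size 3, and the vertices of any clique must share a bag in every tree decomposition; so some bag has ≥ 3 vertices and tw(G) ≥ 2. Therefore the treewidth is 2.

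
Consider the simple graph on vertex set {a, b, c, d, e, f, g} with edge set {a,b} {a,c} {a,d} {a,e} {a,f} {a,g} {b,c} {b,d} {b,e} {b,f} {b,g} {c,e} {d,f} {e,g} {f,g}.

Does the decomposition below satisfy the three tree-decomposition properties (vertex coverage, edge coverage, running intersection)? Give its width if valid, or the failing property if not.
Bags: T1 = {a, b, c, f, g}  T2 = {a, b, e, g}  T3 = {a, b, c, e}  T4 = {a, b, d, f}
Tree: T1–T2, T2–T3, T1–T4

A tree decomposition must satisfy three properties: every vertex lies in some bag; for every edge, both endpoints lie together in some bag; and for every vertex, the bags containing it form a connected subtree. Here bags containing vertex c are not connected in the tree, so the decomposition is invalid.

No — bags containing vertex c are not connected in the tree.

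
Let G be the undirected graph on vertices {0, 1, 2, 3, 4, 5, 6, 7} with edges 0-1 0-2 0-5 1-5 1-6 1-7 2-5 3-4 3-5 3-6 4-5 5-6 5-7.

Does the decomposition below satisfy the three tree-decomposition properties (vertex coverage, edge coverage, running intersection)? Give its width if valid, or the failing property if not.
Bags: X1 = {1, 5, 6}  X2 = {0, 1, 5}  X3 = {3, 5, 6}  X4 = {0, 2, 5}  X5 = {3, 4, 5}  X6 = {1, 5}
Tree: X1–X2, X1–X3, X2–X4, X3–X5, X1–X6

No — vertex 7 appears in no bag.

A tree decomposition must satisfy three properties: every vertex lies in some bag; for every edge, both endpoints lie together in some bag; and for every vertex, the bags containing it form a connected subtree. Here vertex 7 appears in no bag, so the decomposition is invalid.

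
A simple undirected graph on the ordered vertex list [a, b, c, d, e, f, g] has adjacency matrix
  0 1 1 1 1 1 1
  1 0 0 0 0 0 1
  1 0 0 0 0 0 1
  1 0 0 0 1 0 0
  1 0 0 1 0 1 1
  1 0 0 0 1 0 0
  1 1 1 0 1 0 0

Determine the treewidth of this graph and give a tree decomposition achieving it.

Treewidth 2.
One optimal decomposition is:
Bags: B1 = {a, e, g}  B2 = {a, e, f}  B3 = {a, c, g}  B4 = {a, b, g}  B5 = {a, d, e}
Tree: B1–B2, B1–B3, B1–B4, B1–B5

Every bag has size at most 3, so the width is 3 − 1 = 2 and tw(G) ≤ 2. Conversely, {a, d, e} is a clique of size 3, and the vertices of any clique must share a bag in every tree decomposition; so some bag has ≥ 3 vertices and tw(G) ≥ 2. Combining the bounds, tw(G) = 2.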